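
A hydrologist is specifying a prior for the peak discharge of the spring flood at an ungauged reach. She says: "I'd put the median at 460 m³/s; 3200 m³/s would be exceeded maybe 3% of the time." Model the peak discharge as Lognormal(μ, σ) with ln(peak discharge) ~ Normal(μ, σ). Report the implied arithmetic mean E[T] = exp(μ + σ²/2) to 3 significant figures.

E[T] ≈ 783 m³/s

If T ~ Lognormal(μ,σ) then ln T ~ Normal(μ,σ), so the p-quantile of ln T is μ + z_p·σ.
ln(460) = 6.131 and ln(3200) = 8.071; z_{0.5} = 0, z_{0.97} = 1.881.
σ = (8.071 − 6.131)/(1.881 − (0)) = 1.031.
μ = 6.131 − (0)·1.031 = 6.131.
E[T] = exp(μ + σ²/2) = exp(6.131 + 0.5318) = 783 m³/s.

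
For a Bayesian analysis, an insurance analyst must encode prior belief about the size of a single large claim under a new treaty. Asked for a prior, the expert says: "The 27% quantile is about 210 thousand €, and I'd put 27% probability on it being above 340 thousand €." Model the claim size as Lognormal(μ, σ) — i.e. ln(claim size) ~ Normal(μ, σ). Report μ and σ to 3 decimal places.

If T ~ Lognormal(μ,σ) then ln T ~ Normal(μ,σ), so the p-quantile of ln T is μ + z_p·σ.
ln(210) = 5.347 and ln(340) = 5.829; z_{0.27} = -0.6128, z_{0.73} = 0.6128.
σ = (5.829 − 5.347)/(0.6128 − (-0.6128)) = 0.393.
μ = 5.347 − (-0.6128)·0.393 = 5.588.

μ ≈ 5.588, σ ≈ 0.393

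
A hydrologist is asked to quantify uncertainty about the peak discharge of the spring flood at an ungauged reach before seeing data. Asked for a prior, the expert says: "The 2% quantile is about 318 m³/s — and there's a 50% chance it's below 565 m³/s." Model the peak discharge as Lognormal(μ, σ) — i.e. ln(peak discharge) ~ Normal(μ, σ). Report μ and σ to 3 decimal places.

μ ≈ 6.337, σ ≈ 0.280

If T ~ Lognormal(μ,σ) then ln T ~ Normal(μ,σ), so the p-quantile of ln T is μ + z_p·σ.
ln(318) = 5.762 and ln(565) = 6.337; z_{0.02} = -2.054, z_{0.5} = 0.
σ = (6.337 − 5.762)/(0 − (-2.054)) = 0.280.
μ = 5.762 − (-2.054)·0.280 = 6.337.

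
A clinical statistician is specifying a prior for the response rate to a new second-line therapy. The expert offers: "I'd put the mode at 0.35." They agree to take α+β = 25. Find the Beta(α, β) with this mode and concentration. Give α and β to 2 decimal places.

α = 9.05, β = 15.95

For α,β > 1 the Beta mode is (α−1)/(α+β−2). With α+β = 25, the mode is (α−1)/23.
Set (α−1)/23 = 0.35 → α = 1 + 0.35·23 = 9.05.
β = 25 − α = 15.95.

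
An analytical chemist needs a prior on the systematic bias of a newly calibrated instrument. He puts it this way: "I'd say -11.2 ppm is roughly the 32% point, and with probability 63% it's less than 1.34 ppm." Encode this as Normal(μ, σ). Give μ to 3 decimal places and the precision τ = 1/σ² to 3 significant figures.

The p-quantile of Normal(μ,σ) is μ + z_p·σ, with z_{0.32} = -0.4677 and z_{0.63} = 0.3319.
Eliminate σ: μ = (z₂·x₁ − z₁·x₂)/(z₂ − z₁) = (0.3319·-11.2 − (-0.4677)·1.34)/0.7996 = -3.865.
Then σ = (x₂ − x₁)/(z₂ − z₁) = (1.34 − -11.2)/0.7996 = 15.684.
Precision τ = 1/σ² = 1/15.68² = 0.00407.

μ = -3.865, τ = 0.00407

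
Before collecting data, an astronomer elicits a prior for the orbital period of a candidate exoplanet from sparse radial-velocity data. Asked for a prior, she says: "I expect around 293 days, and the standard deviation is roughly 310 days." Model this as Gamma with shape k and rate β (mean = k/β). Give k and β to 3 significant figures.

k ≈ 0.893, β ≈ 0.00305

For Gamma(k, rate β): mean = k/β, variance = k/β², so CV = 1/√k.
CV = SD/mean = 310/293 = 1.058, hence k = 1/CV² = 0.893.
Then β = k/mean = 0.893/293 = 0.00305.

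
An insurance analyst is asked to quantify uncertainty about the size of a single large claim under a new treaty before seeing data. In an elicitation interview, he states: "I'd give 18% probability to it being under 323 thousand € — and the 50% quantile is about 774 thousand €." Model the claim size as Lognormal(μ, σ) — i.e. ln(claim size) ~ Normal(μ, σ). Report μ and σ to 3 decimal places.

μ ≈ 6.652, σ ≈ 0.955

If T ~ Lognormal(μ,σ) then ln T ~ Normal(μ,σ), so the p-quantile of ln T is μ + z_p·σ.
ln(323) = 5.778 and ln(774) = 6.652; z_{0.18} = -0.9154, z_{0.5} = 0.
σ = (6.652 − 5.778)/(0 − (-0.9154)) = 0.955.
μ = 5.778 − (-0.9154)·0.955 = 6.652.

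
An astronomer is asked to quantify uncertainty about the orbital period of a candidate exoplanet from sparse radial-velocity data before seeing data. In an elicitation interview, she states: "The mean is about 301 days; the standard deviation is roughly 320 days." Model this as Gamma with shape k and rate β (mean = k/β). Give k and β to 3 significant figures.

k ≈ 0.885, β ≈ 0.00294

For Gamma(k, rate β): mean = k/β, variance = k/β², so CV = 1/√k.
CV = SD/mean = 320/301 = 1.063, hence k = 1/CV² = 0.885.
Then β = k/mean = 0.885/301 = 0.00294.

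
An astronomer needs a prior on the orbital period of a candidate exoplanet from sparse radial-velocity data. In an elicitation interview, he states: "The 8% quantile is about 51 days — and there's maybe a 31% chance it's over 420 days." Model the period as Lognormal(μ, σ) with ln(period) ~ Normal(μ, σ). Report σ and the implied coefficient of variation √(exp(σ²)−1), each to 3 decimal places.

If T ~ Lognormal(μ,σ) then ln T ~ Normal(μ,σ), so the p-quantile of ln T is μ + z_p·σ.
ln(51) = 3.932 and ln(420) = 6.04; z_{0.08} = -1.405, z_{0.69} = 0.4959.
σ = (6.04 − 3.932)/(0.4959 − (-1.405)) = 1.109.
μ = 3.932 − (-1.405)·1.109 = 5.490.
CV = √(exp(σ²)−1) = √(exp(1.2302)−1) = 1.556.

σ ≈ 1.109, CV ≈ 1.556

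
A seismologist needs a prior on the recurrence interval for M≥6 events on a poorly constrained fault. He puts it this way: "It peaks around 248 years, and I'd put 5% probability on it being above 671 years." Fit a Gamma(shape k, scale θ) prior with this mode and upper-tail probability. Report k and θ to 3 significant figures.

k ≈ 3.71, θ ≈ 91.4

Gamma(k,θ) with k>1 has mode (k−1)θ, so θ = 248/(k−1).
Need P(X < 671) = 0.95 with θ tied to k this way. Start at k = 2, θ = 248: P(X<671) ≈ 0.752.
Too low — raise k to concentrate. Iterating converges to k ≈ 3.71.
Then θ = 248/(3.71−1) ≈ 91.4.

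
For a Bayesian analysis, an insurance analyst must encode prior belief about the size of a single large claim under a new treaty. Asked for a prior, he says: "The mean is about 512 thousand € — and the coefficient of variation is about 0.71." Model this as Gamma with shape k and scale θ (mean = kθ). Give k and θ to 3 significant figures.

For Gamma(k, scale θ): mean = kθ, variance = kθ², so CV = 1/√k.
CV = 0.71, hence k = 1/CV² = 1.98.
Then θ = mean/k = 512/1.98 = 258.

k ≈ 1.98, θ ≈ 258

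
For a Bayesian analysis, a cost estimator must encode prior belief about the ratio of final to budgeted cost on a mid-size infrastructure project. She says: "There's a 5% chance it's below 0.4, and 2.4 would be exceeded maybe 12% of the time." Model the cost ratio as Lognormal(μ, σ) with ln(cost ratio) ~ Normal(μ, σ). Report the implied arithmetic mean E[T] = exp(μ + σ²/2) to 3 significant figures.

E[T] ≈ 1.39

If T ~ Lognormal(μ,σ) then ln T ~ Normal(μ,σ), so the p-quantile of ln T is μ + z_p·σ.
ln(0.4) = -0.9163 and ln(2.4) = 0.8755; z_{0.05} = -1.645, z_{0.88} = 1.175.
σ = (0.8755 − -0.9163)/(1.175 − (-1.645)) = 0.635.
μ = -0.9163 − (-1.645)·0.635 = 0.129.
E[T] = exp(μ + σ²/2) = exp(0.129 + 0.2019) = 1.39.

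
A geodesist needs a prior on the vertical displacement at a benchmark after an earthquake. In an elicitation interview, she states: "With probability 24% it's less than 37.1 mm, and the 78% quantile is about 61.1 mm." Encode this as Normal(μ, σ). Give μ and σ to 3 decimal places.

The p-quantile of Normal(μ,σ) is μ + z_p·σ, with z_{0.24} = -0.7063 and z_{0.78} = 0.7722.
Eliminate σ: μ = (z₂·x₁ − z₁·x₂)/(z₂ − z₁) = (0.7722·37.1 − (-0.7063)·61.1)/1.478 = 48.565.
Then σ = (x₂ − x₁)/(z₂ − z₁) = (61.1 − 37.1)/1.478 = 16.233.

μ = 48.565, σ = 16.233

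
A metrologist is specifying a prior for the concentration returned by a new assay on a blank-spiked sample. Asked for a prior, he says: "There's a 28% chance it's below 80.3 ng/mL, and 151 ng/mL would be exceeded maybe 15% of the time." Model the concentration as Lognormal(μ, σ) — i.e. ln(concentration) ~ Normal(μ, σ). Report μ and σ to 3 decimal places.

μ ≈ 4.613, σ ≈ 0.390

If T ~ Lognormal(μ,σ) then ln T ~ Normal(μ,σ), so the p-quantile of ln T is μ + z_p·σ.
ln(80.3) = 4.386 and ln(151) = 5.017; z_{0.28} = -0.5828, z_{0.85} = 1.036.
σ = (5.017 − 4.386)/(1.036 − (-0.5828)) = 0.390.
μ = 4.386 − (-0.5828)·0.390 = 4.613.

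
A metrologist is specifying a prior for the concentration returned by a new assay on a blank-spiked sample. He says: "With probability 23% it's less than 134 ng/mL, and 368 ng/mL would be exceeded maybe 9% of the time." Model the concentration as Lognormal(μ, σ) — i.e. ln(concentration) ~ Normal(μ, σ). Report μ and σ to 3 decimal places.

μ ≈ 5.257, σ ≈ 0.486

If T ~ Lognormal(μ,σ) then ln T ~ Normal(μ,σ), so the p-quantile of ln T is μ + z_p·σ.
ln(134) = 4.898 and ln(368) = 5.908; z_{0.23} = -0.7388, z_{0.91} = 1.341.
σ = (5.908 − 4.898)/(1.341 − (-0.7388)) = 0.486.
μ = 4.898 − (-0.7388)·0.486 = 5.257.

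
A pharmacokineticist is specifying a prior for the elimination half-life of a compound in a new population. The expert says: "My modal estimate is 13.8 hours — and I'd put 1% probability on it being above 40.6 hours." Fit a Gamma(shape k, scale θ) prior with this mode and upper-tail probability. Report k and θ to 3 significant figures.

Gamma(k,θ) with k>1 has mode (k−1)θ, so θ = 13.8/(k−1).
Need P(X < 40.6) = 0.99 with θ tied to k this way. Start at k = 2, θ = 13.8: P(X<40.6) ≈ 0.792.
Too low — raise k to concentrate. Iterating converges to k ≈ 4.88.
Then θ = 13.8/(4.88−1) ≈ 3.55.

k ≈ 4.88, θ ≈ 3.55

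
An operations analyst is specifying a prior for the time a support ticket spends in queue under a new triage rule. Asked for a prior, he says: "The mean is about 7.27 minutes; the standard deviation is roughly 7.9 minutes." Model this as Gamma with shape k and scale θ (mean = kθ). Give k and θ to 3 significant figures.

For Gamma(k, scale θ): mean = kθ, variance = kθ², so CV = 1/√k.
CV = SD/mean = 7.9/7.27 = 1.087, hence k = 1/CV² = 0.847.
Then θ = mean/k = 7.27/0.847 = 8.58.

k ≈ 0.847, θ ≈ 8.58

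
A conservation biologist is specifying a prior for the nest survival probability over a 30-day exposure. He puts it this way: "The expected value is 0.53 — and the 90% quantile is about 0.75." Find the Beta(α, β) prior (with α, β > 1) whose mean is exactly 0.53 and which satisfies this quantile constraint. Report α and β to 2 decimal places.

With mean 0.53 fixed, write α = 0.53s, β = 0.47s where s = α+β.
Need P(θ < 0.75) = 0.9 under Beta(0.53s, 0.47s). Normal approximation: (q−m)/√(m(1−m)/s) ≈ z_{0.9} = 1.28, so s ≈ 0.53·0.47·(1.28)²/(0.75−0.53)² = 8.5.
At s = 8.5: P(θ<0.75) ≈ 0.908. Adjusting to match 0.9 gives s ≈ 7.93.
So α = 0.53·7.93 ≈ 4.20, β = 0.47·7.93 ≈ 3.72.

α ≈ 4.20, β ≈ 3.72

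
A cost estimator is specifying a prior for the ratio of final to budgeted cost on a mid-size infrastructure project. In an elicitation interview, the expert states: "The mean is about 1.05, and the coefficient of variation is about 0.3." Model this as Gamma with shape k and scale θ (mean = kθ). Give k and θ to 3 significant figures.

k ≈ 11.1, θ ≈ 0.0945

For Gamma(k, scale θ): mean = kθ, variance = kθ², so CV = 1/√k.
CV = 0.3, hence k = 1/CV² = 11.1.
Then θ = mean/k = 1.05/11.1 = 0.0945.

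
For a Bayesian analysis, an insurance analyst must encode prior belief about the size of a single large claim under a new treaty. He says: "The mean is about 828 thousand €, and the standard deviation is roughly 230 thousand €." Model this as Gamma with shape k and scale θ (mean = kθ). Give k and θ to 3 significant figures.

For Gamma(k, scale θ): mean = kθ, variance = kθ², so CV = 1/√k.
CV = SD/mean = 230/828 = 0.2778, hence k = 1/CV² = 13.
Then θ = mean/k = 828/13 = 63.9.

k ≈ 13, θ ≈ 63.9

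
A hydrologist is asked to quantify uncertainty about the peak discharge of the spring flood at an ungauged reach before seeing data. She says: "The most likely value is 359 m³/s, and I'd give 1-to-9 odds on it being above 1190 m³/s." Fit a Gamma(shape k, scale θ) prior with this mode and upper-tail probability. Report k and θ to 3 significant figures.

Gamma(k,θ) with k>1 has mode (k−1)θ, so θ = 359/(k−1).
Need P(X < 1190) = 0.9 with θ tied to k this way. Start at k = 2, θ = 359: P(X<1190) ≈ 0.843.
Too low — raise k to concentrate. Iterating converges to k ≈ 2.31.
Then θ = 359/(2.31−1) ≈ 274.

k ≈ 2.31, θ ≈ 274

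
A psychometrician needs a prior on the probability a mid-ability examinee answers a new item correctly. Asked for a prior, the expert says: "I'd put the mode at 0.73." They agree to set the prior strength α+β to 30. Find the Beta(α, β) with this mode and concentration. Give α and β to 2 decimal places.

α = 21.44, β = 8.56

For α,β > 1 the Beta mode is (α−1)/(α+β−2). With α+β = 30, the mode is (α−1)/28.
Set (α−1)/28 = 0.73 → α = 1 + 0.73·28 = 21.44.
β = 30 − α = 8.56.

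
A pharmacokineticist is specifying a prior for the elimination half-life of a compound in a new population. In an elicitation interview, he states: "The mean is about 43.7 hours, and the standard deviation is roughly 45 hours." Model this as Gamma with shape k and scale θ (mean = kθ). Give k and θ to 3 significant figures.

k ≈ 0.943, θ ≈ 46.3

For Gamma(k, scale θ): mean = kθ, variance = kθ², so CV = 1/√k.
CV = SD/mean = 45/43.7 = 1.03, hence k = 1/CV² = 0.943.
Then θ = mean/k = 43.7/0.943 = 46.3.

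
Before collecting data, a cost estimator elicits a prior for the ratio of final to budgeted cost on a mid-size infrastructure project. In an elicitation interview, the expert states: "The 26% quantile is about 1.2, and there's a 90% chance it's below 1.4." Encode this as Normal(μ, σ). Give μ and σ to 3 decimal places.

For Normal(μ,σ), the p-quantile is μ + z_p·σ. Here z_{0.26} = -0.6433, z_{0.9} = 1.282.
So 1.2 = μ − 0.6433σ and 1.4 = μ + 1.282σ.
Subtracting: σ = (1.4 − 1.2)/(1.282 − (-0.6433)) = 0.104.
Then μ = 1.2 − (-0.6433)·0.104 = 1.267.

μ = 1.267, σ = 0.104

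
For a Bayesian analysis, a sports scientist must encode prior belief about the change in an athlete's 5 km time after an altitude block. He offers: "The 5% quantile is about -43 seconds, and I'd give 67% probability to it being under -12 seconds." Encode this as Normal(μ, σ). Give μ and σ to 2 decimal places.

The p-quantile of Normal(μ,σ) is μ + z_p·σ, with z_{0.05} = -1.645 and z_{0.67} = 0.4399.
Eliminate σ: μ = (z₂·x₁ − z₁·x₂)/(z₂ − z₁) = (0.4399·-43 − (-1.645)·-12)/2.085 = -18.54.
Then σ = (x₂ − x₁)/(z₂ − z₁) = (-12 − -43)/2.085 = 14.87.

μ = -18.54, σ = 14.87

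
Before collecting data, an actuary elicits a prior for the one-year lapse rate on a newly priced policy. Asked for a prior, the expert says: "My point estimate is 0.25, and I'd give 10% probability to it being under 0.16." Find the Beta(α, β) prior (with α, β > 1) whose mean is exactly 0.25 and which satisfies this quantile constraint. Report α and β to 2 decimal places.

With mean 0.25 fixed, write α = 0.25s, β = 0.75s where s = α+β.
Need P(θ < 0.16) = 0.1 under Beta(0.25s, 0.75s). Normal approximation: (q−m)/√(m(1−m)/s) ≈ z_{0.1} = -1.28, so s ≈ 0.25·0.75·(-1.28)²/(0.16−0.25)² = 38.0.
At s = 38.0: P(θ<0.16) ≈ 0.089. Adjusting to match 0.1 gives s ≈ 34.70.
So α = 0.25·34.70 ≈ 8.68, β = 0.75·34.70 ≈ 26.03.

α ≈ 8.68, β ≈ 26.03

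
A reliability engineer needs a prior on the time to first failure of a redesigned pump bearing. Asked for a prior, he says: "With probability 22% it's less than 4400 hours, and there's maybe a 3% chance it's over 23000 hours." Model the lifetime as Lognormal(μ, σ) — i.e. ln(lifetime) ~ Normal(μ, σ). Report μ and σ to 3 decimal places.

μ ≈ 8.871, σ ≈ 0.623

If T ~ Lognormal(μ,σ) then ln T ~ Normal(μ,σ), so the p-quantile of ln T is μ + z_p·σ.
ln(4400) = 8.389 and ln(23000) = 10.04; z_{0.22} = -0.7722, z_{0.97} = 1.881.
σ = (10.04 − 8.389)/(1.881 − (-0.7722)) = 0.623.
μ = 8.389 − (-0.7722)·0.623 = 8.871.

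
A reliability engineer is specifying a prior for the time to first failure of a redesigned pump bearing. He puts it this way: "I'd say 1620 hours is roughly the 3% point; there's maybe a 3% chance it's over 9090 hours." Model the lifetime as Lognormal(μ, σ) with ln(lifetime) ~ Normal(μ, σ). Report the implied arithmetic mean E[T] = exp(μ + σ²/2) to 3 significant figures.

E[T] ≈ 4260 hours

If T ~ Lognormal(μ,σ) then ln T ~ Normal(μ,σ), so the p-quantile of ln T is μ + z_p·σ.
ln(1620) = 7.39 and ln(9090) = 9.115; z_{0.03} = -1.881, z_{0.97} = 1.881.
σ = (9.115 − 7.39)/(1.881 − (-1.881)) = 0.459.
μ = 7.39 − (-1.881)·0.459 = 8.253.
E[T] = exp(μ + σ²/2) = exp(8.253 + 0.1051) = 4260 hours.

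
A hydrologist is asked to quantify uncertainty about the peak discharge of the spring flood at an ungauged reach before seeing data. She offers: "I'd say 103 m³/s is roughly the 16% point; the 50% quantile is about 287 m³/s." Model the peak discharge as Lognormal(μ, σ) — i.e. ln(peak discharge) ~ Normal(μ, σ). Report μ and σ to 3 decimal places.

If T ~ Lognormal(μ,σ) then ln T ~ Normal(μ,σ), so the p-quantile of ln T is μ + z_p·σ.
ln(103) = 4.635 and ln(287) = 5.659; z_{0.16} = -0.9945, z_{0.5} = 0.
σ = (5.659 − 4.635)/(0 − (-0.9945)) = 1.030.
μ = 4.635 − (-0.9945)·1.030 = 5.659.

μ ≈ 5.659, σ ≈ 1.030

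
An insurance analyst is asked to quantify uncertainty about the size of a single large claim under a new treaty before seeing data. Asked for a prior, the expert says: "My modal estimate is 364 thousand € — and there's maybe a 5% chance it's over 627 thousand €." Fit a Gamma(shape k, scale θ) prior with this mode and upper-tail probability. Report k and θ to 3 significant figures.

k ≈ 10.4, θ ≈ 38.6

Gamma(k,θ) with k>1 has mode (k−1)θ, so θ = 364/(k−1).
Need P(X < 627) = 0.95 with θ tied to k this way. Start at k = 2, θ = 364: P(X<627) ≈ 0.514.
Too low — raise k to concentrate. Iterating converges to k ≈ 10.4.
Then θ = 364/(10.4−1) ≈ 38.6.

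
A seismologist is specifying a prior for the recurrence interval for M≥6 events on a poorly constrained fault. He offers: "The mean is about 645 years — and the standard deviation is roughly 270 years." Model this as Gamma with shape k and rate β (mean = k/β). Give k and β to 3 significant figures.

For Gamma(k, rate β): mean = k/β, variance = k/β², so CV = 1/√k.
CV = SD/mean = 270/645 = 0.4186, hence k = 1/CV² = 5.71.
Then β = k/mean = 5.71/645 = 0.00885.

k ≈ 5.71, β ≈ 0.00885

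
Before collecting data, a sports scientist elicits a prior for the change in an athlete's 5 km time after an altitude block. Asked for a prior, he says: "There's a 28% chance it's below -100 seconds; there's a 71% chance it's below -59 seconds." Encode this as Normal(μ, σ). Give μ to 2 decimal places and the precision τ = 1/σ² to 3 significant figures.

μ = -78.97, τ = 0.000768

For Normal(μ,σ), the p-quantile is μ + z_p·σ. Here z_{0.28} = -0.5828, z_{0.71} = 0.5534.
So -100 = μ − 0.5828σ and -59 = μ + 0.5534σ.
Subtracting: σ = (-59 − -100)/(0.5534 − (-0.5828)) = 36.08.
Then μ = -100 − (-0.5828)·36.08 = -78.97.
Precision τ = 1/σ² = 1/36.08² = 0.000768.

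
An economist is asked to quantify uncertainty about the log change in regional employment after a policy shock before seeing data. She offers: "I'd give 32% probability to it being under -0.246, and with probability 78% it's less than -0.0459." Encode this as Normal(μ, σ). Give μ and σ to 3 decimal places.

The p-quantile of Normal(μ,σ) is μ + z_p·σ, with z_{0.32} = -0.4677 and z_{0.78} = 0.7722.
Eliminate σ: μ = (z₂·x₁ − z₁·x₂)/(z₂ − z₁) = (0.7722·-0.246 − (-0.4677)·-0.0459)/1.24 = -0.171.
Then σ = (x₂ − x₁)/(z₂ − z₁) = (-0.0459 − -0.246)/1.24 = 0.161.

μ = -0.171, σ = 0.161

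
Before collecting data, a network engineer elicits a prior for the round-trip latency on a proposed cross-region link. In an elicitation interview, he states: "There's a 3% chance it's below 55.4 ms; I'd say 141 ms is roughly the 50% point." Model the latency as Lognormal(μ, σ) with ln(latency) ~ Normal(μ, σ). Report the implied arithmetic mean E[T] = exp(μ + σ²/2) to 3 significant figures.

If T ~ Lognormal(μ,σ) then ln T ~ Normal(μ,σ), so the p-quantile of ln T is μ + z_p·σ.
ln(55.4) = 4.015 and ln(141) = 4.949; z_{0.03} = -1.881, z_{0.5} = 0.
σ = (4.949 − 4.015)/(0 − (-1.881)) = 0.497.
μ = 4.015 − (-1.881)·0.497 = 4.949.
E[T] = exp(μ + σ²/2) = exp(4.949 + 0.1234) = 160 ms.

E[T] ≈ 160 ms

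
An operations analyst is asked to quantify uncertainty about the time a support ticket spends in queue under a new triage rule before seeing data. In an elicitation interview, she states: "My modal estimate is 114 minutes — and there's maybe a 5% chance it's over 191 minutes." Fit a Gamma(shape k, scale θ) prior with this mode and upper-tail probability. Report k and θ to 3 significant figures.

k ≈ 11.5, θ ≈ 10.9

Gamma(k,θ) with k>1 has mode (k−1)θ, so θ = 114/(k−1).
Need P(X < 191) = 0.95 with θ tied to k this way. Start at k = 2, θ = 114: P(X<191) ≈ 0.499.
Too low — raise k to concentrate. Iterating converges to k ≈ 11.5.
Then θ = 114/(11.5−1) ≈ 10.9.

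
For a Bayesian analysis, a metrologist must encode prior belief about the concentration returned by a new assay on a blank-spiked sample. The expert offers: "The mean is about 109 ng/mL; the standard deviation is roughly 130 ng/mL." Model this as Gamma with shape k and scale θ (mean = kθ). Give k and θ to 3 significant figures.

For Gamma(k, scale θ): mean = kθ, variance = kθ², so CV = 1/√k.
CV = SD/mean = 130/109 = 1.193, hence k = 1/CV² = 0.703.
Then θ = mean/k = 109/0.703 = 155.

k ≈ 0.703, θ ≈ 155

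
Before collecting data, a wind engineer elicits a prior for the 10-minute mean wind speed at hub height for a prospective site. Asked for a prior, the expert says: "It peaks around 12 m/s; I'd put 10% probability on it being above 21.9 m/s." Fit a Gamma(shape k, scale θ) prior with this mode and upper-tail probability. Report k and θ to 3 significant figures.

Gamma(k,θ) with k>1 has mode (k−1)θ, so θ = 12/(k−1).
Need P(X < 21.9) = 0.9 with θ tied to k this way. Start at k = 2, θ = 12: P(X<21.9) ≈ 0.545.
Too low — raise k to concentrate. Iterating converges to k ≈ 6.27.
Then θ = 12/(6.27−1) ≈ 2.28.

k ≈ 6.27, θ ≈ 2.28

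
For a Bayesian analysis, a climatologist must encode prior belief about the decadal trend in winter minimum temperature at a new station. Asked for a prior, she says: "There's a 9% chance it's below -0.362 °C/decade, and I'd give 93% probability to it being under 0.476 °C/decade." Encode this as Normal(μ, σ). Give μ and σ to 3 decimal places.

μ = 0.037, σ = 0.298

For Normal(μ,σ), the p-quantile is μ + z_p·σ. Here z_{0.09} = -1.341, z_{0.93} = 1.476.
So -0.362 = μ − 1.341σ and 0.476 = μ + 1.476σ.
Subtracting: σ = (0.476 − -0.362)/(1.476 − (-1.341)) = 0.298.
Then μ = -0.362 − (-1.341)·0.298 = 0.037.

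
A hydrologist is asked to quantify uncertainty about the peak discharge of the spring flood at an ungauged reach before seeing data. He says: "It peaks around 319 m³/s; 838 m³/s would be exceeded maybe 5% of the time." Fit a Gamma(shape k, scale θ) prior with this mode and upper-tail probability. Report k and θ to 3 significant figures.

Gamma(k,θ) with k>1 has mode (k−1)θ, so θ = 319/(k−1).
Need P(X < 838) = 0.95 with θ tied to k this way. Start at k = 2, θ = 319: P(X<838) ≈ 0.738.
Too low — raise k to concentrate. Iterating converges to k ≈ 3.89.
Then θ = 319/(3.89−1) ≈ 110.

k ≈ 3.89, θ ≈ 110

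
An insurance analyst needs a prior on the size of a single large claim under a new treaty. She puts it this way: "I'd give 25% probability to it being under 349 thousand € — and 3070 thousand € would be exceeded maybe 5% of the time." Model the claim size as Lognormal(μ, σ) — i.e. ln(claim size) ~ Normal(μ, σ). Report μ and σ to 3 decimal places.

If T ~ Lognormal(μ,σ) then ln T ~ Normal(μ,σ), so the p-quantile of ln T is μ + z_p·σ.
ln(349) = 5.855 and ln(3070) = 8.029; z_{0.25} = -0.6745, z_{0.95} = 1.645.
σ = (8.029 − 5.855)/(1.645 − (-0.6745)) = 0.937.
μ = 5.855 − (-0.6745)·0.937 = 6.487.

μ ≈ 6.487, σ ≈ 0.937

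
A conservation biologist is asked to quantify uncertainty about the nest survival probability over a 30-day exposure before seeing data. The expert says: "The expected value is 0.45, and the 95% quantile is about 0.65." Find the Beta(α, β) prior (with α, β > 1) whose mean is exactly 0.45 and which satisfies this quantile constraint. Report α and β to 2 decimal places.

α ≈ 7.40, β ≈ 9.04

With mean 0.45 fixed, write α = 0.45s, β = 0.55s where s = α+β.
Need P(θ < 0.65) = 0.95 under Beta(0.45s, 0.55s). Normal approximation: (q−m)/√(m(1−m)/s) ≈ z_{0.95} = 1.64, so s ≈ 0.45·0.55·(1.64)²/(0.65−0.45)² = 16.7.
At s = 16.7: P(θ<0.65) ≈ 0.952. Adjusting to match 0.95 gives s ≈ 16.44.
So α = 0.45·16.44 ≈ 7.40, β = 0.55·16.44 ≈ 9.04.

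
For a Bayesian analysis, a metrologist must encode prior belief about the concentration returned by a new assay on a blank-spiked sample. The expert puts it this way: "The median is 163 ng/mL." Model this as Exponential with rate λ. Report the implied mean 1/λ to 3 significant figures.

Exponential median = ln 2 / λ, so λ = ln 2 / 163.0 = 0.00425.
Mean = 1/λ = 235 ng/mL.

mean ≈ 235 ng/mL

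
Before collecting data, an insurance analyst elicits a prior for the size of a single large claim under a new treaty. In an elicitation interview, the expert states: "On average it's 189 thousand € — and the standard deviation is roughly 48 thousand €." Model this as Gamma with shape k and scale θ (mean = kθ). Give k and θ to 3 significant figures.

For Gamma(k, scale θ): mean = kθ, variance = kθ², so CV = 1/√k.
CV = SD/mean = 48/189 = 0.254, hence k = 1/CV² = 15.5.
Then θ = mean/k = 189/15.5 = 12.2.

k ≈ 15.5, θ ≈ 12.2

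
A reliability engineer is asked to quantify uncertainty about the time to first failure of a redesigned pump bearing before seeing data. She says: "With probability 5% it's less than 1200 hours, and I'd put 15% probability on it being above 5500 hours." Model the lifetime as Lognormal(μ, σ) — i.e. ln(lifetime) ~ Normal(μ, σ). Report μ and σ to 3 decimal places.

If T ~ Lognormal(μ,σ) then ln T ~ Normal(μ,σ), so the p-quantile of ln T is μ + z_p·σ.
ln(1200) = 7.09 and ln(5500) = 8.613; z_{0.05} = -1.645, z_{0.85} = 1.036.
σ = (8.613 − 7.09)/(1.036 − (-1.645)) = 0.568.
μ = 7.09 − (-1.645)·0.568 = 8.024.

μ ≈ 8.024, σ ≈ 0.568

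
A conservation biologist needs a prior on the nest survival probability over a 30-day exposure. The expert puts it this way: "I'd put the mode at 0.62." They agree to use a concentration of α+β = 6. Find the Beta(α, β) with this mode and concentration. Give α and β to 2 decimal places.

α = 3.48, β = 2.52

For α,β > 1 the Beta mode is (α−1)/(α+β−2). With α+β = 6, the mode is (α−1)/4.
Set (α−1)/4 = 0.62 → α = 1 + 0.62·4 = 3.48.
β = 6 − α = 2.52.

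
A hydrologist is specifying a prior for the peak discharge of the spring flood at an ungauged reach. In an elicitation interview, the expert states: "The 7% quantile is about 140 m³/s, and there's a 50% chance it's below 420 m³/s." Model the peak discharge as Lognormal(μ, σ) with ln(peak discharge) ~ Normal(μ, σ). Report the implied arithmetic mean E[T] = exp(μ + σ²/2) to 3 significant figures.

E[T] ≈ 554 m³/s

If T ~ Lognormal(μ,σ) then ln T ~ Normal(μ,σ), so the p-quantile of ln T is μ + z_p·σ.
ln(140) = 4.942 and ln(420) = 6.04; z_{0.07} = -1.476, z_{0.5} = 0.
σ = (6.04 − 4.942)/(0 − (-1.476)) = 0.744.
μ = 4.942 − (-1.476)·0.744 = 6.040.
E[T] = exp(μ + σ²/2) = exp(6.040 + 0.2771) = 554 m³/s.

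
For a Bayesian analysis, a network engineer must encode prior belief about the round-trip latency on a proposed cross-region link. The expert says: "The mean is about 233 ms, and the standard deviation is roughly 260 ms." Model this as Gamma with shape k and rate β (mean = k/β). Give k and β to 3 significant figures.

For Gamma(k, rate β): mean = k/β, variance = k/β², so CV = 1/√k.
CV = SD/mean = 260/233 = 1.116, hence k = 1/CV² = 0.803.
Then β = k/mean = 0.803/233 = 0.00345.

k ≈ 0.803, β ≈ 0.00345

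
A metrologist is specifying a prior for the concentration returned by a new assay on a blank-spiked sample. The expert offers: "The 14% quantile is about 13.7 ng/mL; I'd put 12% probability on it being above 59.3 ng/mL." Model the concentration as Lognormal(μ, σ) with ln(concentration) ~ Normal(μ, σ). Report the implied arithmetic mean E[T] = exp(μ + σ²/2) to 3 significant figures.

E[T] ≈ 34.1 ng/mL

If T ~ Lognormal(μ,σ) then ln T ~ Normal(μ,σ), so the p-quantile of ln T is μ + z_p·σ.
ln(13.7) = 2.617 and ln(59.3) = 4.083; z_{0.14} = -1.08, z_{0.88} = 1.175.
σ = (4.083 − 2.617)/(1.175 − (-1.08)) = 0.650.
μ = 2.617 − (-1.08)·0.650 = 3.319.
E[T] = exp(μ + σ²/2) = exp(3.319 + 0.2110) = 34.1 ng/mL.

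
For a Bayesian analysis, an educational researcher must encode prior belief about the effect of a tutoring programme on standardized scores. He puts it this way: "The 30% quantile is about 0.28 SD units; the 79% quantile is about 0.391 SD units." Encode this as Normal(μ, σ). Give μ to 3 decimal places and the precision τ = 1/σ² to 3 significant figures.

μ = 0.324, τ = 144

The p-quantile of Normal(μ,σ) is μ + z_p·σ, with z_{0.3} = -0.5244 and z_{0.79} = 0.8064.
Eliminate σ: μ = (z₂·x₁ − z₁·x₂)/(z₂ − z₁) = (0.8064·0.28 − (-0.5244)·0.391)/1.331 = 0.324.
Then σ = (x₂ − x₁)/(z₂ − z₁) = (0.391 − 0.28)/1.331 = 0.083.
Precision τ = 1/σ² = 1/0.08341² = 144.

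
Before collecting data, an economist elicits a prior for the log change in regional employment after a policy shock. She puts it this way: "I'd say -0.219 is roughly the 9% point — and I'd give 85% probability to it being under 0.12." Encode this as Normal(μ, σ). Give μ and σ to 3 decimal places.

The p-quantile of Normal(μ,σ) is μ + z_p·σ, with z_{0.09} = -1.341 and z_{0.85} = 1.036.
Eliminate σ: μ = (z₂·x₁ − z₁·x₂)/(z₂ − z₁) = (1.036·-0.219 − (-1.341)·0.12)/2.377 = -0.028.
Then σ = (x₂ − x₁)/(z₂ − z₁) = (0.12 − -0.219)/2.377 = 0.143.

μ = -0.028, σ = 0.143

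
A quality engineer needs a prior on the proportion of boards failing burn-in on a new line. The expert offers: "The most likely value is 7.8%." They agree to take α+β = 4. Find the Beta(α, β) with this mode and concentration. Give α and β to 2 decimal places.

For α,β > 1 the Beta mode is (α−1)/(α+β−2). With α+β = 4, the mode is (α−1)/2.
Set (α−1)/2 = 0.078 → α = 1 + 0.078·2 = 1.16.
β = 4 − α = 2.84.

α = 1.16, β = 2.84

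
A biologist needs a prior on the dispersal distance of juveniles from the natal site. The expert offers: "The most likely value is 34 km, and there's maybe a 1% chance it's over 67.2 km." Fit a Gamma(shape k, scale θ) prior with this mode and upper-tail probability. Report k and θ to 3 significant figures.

Gamma(k,θ) with k>1 has mode (k−1)θ, so θ = 34/(k−1).
Need P(X < 67.2) = 0.99 with θ tied to k this way. Start at k = 2, θ = 34: P(X<67.2) ≈ 0.588.
Too low — raise k to concentrate. Iterating converges to k ≈ 11.6.
Then θ = 34/(11.6−1) ≈ 3.21.

k ≈ 11.6, θ ≈ 3.21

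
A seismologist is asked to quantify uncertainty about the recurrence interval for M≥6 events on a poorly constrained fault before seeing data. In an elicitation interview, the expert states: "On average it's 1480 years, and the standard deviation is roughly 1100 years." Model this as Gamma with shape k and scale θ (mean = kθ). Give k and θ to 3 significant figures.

k ≈ 1.81, θ ≈ 818

For Gamma(k, scale θ): mean = kθ, variance = kθ², so CV = 1/√k.
CV = SD/mean = 1100/1480 = 0.7432, hence k = 1/CV² = 1.81.
Then θ = mean/k = 1480/1.81 = 818.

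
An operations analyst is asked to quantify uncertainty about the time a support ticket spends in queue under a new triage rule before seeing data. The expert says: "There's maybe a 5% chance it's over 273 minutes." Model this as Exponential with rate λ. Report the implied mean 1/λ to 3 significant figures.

P(T > 273.0) = e^(−λ·273.0) = 0.05, so λ = −ln(0.05)/273.0 = 0.011.
Mean = 1/λ = 91.1 minutes.

mean ≈ 91.1 minutes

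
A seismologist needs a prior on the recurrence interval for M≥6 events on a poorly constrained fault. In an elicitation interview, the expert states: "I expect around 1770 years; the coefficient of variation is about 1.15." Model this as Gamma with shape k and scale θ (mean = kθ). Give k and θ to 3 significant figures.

k ≈ 0.756, θ ≈ 2340

For Gamma(k, scale θ): mean = kθ, variance = kθ², so CV = 1/√k.
CV = 1.15, hence k = 1/CV² = 0.756.
Then θ = mean/k = 1770/0.756 = 2340.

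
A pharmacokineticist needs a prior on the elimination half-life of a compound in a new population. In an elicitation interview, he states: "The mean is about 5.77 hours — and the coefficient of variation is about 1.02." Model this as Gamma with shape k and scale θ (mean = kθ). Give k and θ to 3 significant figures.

k ≈ 0.961, θ ≈ 6

For Gamma(k, scale θ): mean = kθ, variance = kθ², so CV = 1/√k.
CV = 1.02, hence k = 1/CV² = 0.961.
Then θ = mean/k = 5.77/0.961 = 6.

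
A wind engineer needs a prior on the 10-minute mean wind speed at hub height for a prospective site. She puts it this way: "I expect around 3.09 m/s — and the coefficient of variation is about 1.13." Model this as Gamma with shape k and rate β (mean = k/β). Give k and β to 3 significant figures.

For Gamma(k, rate β): mean = k/β, variance = k/β², so CV = 1/√k.
CV = 1.13, hence k = 1/CV² = 0.783.
Then β = k/mean = 0.783/3.09 = 0.253.

k ≈ 0.783, β ≈ 0.253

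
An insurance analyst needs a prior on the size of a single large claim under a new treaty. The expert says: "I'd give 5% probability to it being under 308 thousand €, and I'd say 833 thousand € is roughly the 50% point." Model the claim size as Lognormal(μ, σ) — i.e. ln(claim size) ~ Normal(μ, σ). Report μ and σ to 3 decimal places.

μ ≈ 6.725, σ ≈ 0.605

If T ~ Lognormal(μ,σ) then ln T ~ Normal(μ,σ), so the p-quantile of ln T is μ + z_p·σ.
ln(308) = 5.73 and ln(833) = 6.725; z_{0.05} = -1.645, z_{0.5} = 0.
σ = (6.725 − 5.73)/(0 − (-1.645)) = 0.605.
μ = 5.73 − (-1.645)·0.605 = 6.725.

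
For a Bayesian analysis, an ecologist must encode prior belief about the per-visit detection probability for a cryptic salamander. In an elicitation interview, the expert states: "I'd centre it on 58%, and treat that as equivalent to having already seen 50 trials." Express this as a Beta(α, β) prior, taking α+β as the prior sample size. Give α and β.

α = 29, β = 21

Under the effective-sample-size interpretation, Beta(α, β) has prior mean α/(α+β) and prior sample size α+β.
So α+β = 50 and α/(α+β) = 0.58, giving α = 0.58·50 = 29 and β = 50 − 29 = 21.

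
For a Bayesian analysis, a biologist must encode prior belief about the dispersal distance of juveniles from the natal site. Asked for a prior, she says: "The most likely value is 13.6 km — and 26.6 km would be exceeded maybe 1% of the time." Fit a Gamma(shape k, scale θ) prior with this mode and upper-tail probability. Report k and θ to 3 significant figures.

Gamma(k,θ) with k>1 has mode (k−1)θ, so θ = 13.6/(k−1).
Need P(X < 26.6) = 0.99 with θ tied to k this way. Start at k = 2, θ = 13.6: P(X<26.6) ≈ 0.582.
Too low — raise k to concentrate. Iterating converges to k ≈ 12.
Then θ = 13.6/(12−1) ≈ 1.24.

k ≈ 12, θ ≈ 1.24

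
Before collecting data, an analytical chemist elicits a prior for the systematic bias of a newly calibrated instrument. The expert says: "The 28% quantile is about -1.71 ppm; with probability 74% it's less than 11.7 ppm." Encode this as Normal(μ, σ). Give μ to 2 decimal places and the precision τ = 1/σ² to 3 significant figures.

For Normal(μ,σ), the p-quantile is μ + z_p·σ. Here z_{0.28} = -0.5828, z_{0.74} = 0.6433.
So -1.71 = μ − 0.5828σ and 11.7 = μ + 0.6433σ.
Subtracting: σ = (11.7 − -1.71)/(0.6433 − (-0.5828)) = 10.94.
Then μ = -1.71 − (-0.5828)·10.94 = 4.66.
Precision τ = 1/σ² = 1/10.94² = 0.00836.

μ = 4.66, τ = 0.00836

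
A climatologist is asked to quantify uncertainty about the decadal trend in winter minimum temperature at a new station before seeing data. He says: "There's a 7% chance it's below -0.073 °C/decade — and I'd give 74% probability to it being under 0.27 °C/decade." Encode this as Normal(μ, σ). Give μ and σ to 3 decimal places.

μ = 0.166, σ = 0.162

For Normal(μ,σ), the p-quantile is μ + z_p·σ. Here z_{0.07} = -1.476, z_{0.74} = 0.6433.
So -0.073 = μ − 1.476σ and 0.27 = μ + 0.6433σ.
Subtracting: σ = (0.27 − -0.073)/(0.6433 − (-1.476)) = 0.162.
Then μ = -0.073 − (-1.476)·0.162 = 0.166.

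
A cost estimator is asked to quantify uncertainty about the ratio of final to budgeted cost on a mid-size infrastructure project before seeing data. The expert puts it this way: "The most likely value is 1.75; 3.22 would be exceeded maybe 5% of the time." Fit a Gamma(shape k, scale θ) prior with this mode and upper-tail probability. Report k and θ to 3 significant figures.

k ≈ 8.49, θ ≈ 0.234

Gamma(k,θ) with k>1 has mode (k−1)θ, so θ = 1.75/(k−1).
Need P(X < 3.22) = 0.95 with θ tied to k this way. Start at k = 2, θ = 1.75: P(X<3.22) ≈ 0.549.
Too low — raise k to concentrate. Iterating converges to k ≈ 8.49.
Then θ = 1.75/(8.49−1) ≈ 0.234.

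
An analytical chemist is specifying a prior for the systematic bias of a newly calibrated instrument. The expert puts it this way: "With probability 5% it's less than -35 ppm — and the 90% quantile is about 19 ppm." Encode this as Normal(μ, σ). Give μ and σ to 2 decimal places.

The p-quantile of Normal(μ,σ) is μ + z_p·σ, with z_{0.05} = -1.645 and z_{0.9} = 1.282.
Eliminate σ: μ = (z₂·x₁ − z₁·x₂)/(z₂ − z₁) = (1.282·-35 − (-1.645)·19)/2.926 = -4.65.
Then σ = (x₂ − x₁)/(z₂ − z₁) = (19 − -35)/2.926 = 18.45.

μ = -4.65, σ = 18.45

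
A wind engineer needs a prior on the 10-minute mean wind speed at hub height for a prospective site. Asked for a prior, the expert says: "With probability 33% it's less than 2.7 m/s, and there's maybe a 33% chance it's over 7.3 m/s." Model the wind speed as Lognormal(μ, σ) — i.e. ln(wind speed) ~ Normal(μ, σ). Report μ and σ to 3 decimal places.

If T ~ Lognormal(μ,σ) then ln T ~ Normal(μ,σ), so the p-quantile of ln T is μ + z_p·σ.
ln(2.7) = 0.9933 and ln(7.3) = 1.988; z_{0.33} = -0.4399, z_{0.67} = 0.4399.
σ = (1.988 − 0.9933)/(0.4399 − (-0.4399)) = 1.130.
μ = 0.9933 − (-0.4399)·1.130 = 1.491.

μ ≈ 1.491, σ ≈ 1.130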